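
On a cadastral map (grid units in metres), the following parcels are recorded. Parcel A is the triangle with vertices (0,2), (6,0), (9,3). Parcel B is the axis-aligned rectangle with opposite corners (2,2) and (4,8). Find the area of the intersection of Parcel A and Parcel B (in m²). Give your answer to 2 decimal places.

0.67

The intersection is the polygon with vertices (4,2.444), (4,2), (2,2), (2,2.222).
By the shoelace formula its area is 0.67.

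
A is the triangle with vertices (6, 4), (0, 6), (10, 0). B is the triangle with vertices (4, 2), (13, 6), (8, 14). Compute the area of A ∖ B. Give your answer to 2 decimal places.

5.73

|A| = 8, |A∩B| = 2.2685.
|A ∖ B| = |A| − |A∩B| = 8 − 2.2685 = 5.73.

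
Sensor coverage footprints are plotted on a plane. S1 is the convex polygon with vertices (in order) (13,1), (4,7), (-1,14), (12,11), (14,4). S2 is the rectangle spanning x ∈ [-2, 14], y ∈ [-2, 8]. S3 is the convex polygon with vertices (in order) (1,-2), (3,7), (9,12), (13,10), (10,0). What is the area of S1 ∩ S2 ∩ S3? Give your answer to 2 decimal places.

26.61

The intersection is the polygon with vertices (3.627,7.522), (4.2,8), (12.4,8), (10.75,2.5), (4,7).
By the shoelace formula its area is 26.61.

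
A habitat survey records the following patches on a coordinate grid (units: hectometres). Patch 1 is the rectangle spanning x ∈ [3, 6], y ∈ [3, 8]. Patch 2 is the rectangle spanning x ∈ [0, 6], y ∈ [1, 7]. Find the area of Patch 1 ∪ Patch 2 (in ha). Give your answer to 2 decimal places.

39.00

By inclusion–exclusion:
Individual areas: |Patch 1| = 15, |Patch 2| = 36.
|Patch 1∩Patch 2|: x∈[3,6], y∈[3,7] → 3·4 = 12.
|Patch 1 ∪ Patch 2| = 51 − 12 = 39.00.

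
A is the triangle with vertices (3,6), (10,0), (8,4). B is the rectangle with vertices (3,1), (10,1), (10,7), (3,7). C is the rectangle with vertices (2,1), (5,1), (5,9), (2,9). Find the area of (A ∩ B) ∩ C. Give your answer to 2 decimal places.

0.91

The region (A ∩ B) ∩ C is the polygon with vertices (5,5.2), (5,4.286), (3,6).
By the shoelace formula its area is 0.91.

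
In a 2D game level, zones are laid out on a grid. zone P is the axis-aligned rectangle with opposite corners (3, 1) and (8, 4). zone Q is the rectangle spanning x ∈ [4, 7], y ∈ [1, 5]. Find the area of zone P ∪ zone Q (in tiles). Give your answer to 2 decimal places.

18.00

By inclusion–exclusion:
Individual areas: |zone P| = 15, |zone Q| = 12.
|zone P∩zone Q|: x∈[4,7], y∈[1,4] → 3·3 = 9.
|zone P ∪ zone Q| = 27 − 9 = 18.00.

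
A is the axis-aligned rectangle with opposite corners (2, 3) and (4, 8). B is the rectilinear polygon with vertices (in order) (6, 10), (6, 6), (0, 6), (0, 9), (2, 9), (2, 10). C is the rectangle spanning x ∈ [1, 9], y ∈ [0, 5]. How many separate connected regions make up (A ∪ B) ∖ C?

(A ∪ B) ∖ C is a single connected region.

1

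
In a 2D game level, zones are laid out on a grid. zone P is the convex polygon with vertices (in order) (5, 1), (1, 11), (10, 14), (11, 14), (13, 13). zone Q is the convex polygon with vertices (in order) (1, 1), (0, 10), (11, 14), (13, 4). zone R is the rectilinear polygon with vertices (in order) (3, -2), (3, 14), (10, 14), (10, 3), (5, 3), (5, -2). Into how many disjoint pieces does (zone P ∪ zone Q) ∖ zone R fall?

(zone P ∪ zone Q) ∖ zone R splits into 3 disjoint pieces (area 24.7778, area 23.8942, area 2.4).

3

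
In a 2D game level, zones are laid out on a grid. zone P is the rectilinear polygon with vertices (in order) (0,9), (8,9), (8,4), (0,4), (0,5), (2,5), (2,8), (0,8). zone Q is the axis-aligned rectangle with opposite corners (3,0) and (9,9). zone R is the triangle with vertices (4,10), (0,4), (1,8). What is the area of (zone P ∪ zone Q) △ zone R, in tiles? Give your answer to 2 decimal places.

64.42

|zone P ∪ zone Q| = 63.
|(zone P ∪ zone Q) ∩ zone R| = 1.7917.
|(zone P ∪ zone Q) △ zone R| = 63 + 5 − 3.5833 = 64.42.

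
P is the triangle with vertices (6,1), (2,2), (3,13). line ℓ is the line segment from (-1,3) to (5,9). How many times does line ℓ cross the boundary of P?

The segment meets the boundary at (4.2,8.2), (2.4,6.4).

2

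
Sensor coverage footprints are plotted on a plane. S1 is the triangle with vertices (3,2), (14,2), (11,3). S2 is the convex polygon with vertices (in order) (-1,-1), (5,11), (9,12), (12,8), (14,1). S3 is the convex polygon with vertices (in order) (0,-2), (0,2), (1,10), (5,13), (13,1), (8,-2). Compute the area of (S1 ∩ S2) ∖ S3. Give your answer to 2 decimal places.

0.58

|S1 ∩ S2| = 5.485.
|(S1 ∩ S2) ∩ S3| = 4.9048.
|(S1 ∩ S2) ∖ S3| = 5.485 − 4.9048 = 0.58.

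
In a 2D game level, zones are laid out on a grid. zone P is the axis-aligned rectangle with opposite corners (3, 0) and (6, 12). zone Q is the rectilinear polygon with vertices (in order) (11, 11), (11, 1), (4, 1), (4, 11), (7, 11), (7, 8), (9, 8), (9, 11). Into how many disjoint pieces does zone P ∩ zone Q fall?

zone P ∩ zone Q is a single connected region.

1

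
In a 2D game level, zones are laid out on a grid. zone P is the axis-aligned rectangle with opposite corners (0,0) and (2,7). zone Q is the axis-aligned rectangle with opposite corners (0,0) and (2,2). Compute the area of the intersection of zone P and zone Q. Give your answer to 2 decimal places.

|zone P∩zone Q|: x∈[0,2], y∈[0,2] → 2·2 = 4.

4.00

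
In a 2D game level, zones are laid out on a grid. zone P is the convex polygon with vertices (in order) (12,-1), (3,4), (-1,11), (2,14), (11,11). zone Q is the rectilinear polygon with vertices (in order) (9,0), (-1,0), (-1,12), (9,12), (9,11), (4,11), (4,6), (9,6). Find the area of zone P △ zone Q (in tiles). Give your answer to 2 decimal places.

105.83

|zone P| = 111.5, |zone Q| = 95, |zone P∩zone Q| = 50.3333.
|zone P △ zone Q| = |zone P| + |zone Q| − 2·|zone P∩zone Q| = 111.5 + 95 − 100.6667 = 105.83.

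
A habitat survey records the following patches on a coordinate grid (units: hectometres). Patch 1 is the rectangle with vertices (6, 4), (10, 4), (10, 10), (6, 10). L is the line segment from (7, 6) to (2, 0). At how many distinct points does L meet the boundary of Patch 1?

The segment meets the boundary at (6,4.8).

1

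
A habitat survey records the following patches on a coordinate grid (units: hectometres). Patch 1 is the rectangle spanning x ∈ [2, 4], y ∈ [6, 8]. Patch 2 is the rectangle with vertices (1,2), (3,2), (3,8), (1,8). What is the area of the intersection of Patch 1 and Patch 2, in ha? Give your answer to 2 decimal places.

2.00

|Patch 1∩Patch 2|: x∈[2,3], y∈[6,8] → 1·2 = 2.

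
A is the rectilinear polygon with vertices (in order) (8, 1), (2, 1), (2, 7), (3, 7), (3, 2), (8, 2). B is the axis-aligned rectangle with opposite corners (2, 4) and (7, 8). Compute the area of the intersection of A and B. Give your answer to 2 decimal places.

3.00

The intersection is the polygon with vertices (2,7), (3,7), (3,4), (2,4).
By the shoelace formula its area is 3.00.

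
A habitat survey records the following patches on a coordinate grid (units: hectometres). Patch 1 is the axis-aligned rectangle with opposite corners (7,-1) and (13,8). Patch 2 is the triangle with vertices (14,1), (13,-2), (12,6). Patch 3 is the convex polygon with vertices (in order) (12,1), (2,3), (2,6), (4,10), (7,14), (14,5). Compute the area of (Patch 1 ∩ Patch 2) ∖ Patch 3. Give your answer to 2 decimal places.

|Patch 1 ∩ Patch 2| = 2.6875.
|(Patch 1 ∩ Patch 2) ∩ Patch 3| = 1.5.
|(Patch 1 ∩ Patch 2) ∖ Patch 3| = 2.6875 − 1.5 = 1.19.

1.19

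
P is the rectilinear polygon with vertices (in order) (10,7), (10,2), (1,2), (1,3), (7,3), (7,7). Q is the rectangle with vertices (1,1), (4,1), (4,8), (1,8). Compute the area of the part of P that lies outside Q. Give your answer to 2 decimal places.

|P| = 21, |P∩Q| = 3.
|P ∖ Q| = |P| − |P∩Q| = 21 − 3 = 18.00.

18.00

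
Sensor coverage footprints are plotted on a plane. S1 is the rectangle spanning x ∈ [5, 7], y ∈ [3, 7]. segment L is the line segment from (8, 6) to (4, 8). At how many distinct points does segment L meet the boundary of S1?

2

The segment meets the boundary at (7,6.5), (6,7).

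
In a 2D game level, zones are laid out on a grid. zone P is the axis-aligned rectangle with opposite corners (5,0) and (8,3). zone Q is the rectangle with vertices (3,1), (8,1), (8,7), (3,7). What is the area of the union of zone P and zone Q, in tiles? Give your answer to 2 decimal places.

By inclusion–exclusion:
Individual areas: |zone P| = 9, |zone Q| = 30.
|zone P∩zone Q|: x∈[5,8], y∈[1,3] → 3·2 = 6.
|zone P ∪ zone Q| = 39 − 6 = 33.00.

33.00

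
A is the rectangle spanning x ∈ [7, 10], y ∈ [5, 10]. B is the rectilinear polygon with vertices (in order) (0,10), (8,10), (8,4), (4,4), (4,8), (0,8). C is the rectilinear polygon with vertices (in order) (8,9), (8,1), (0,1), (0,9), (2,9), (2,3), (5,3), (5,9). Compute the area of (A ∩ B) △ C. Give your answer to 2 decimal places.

|A ∩ B| = 5.
|(A ∩ B) ∩ C| = 4.
|(A ∩ B) △ C| = 5 + 46 − 8 = 43.00.

43.00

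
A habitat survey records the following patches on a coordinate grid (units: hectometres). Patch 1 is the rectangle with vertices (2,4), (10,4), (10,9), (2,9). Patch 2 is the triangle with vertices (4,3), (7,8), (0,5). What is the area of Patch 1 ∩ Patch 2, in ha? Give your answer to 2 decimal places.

9.84

The intersection is the polygon with vertices (2,5.857), (7,8), (4.6,4), (2,4).
By the shoelace formula its area is 9.84.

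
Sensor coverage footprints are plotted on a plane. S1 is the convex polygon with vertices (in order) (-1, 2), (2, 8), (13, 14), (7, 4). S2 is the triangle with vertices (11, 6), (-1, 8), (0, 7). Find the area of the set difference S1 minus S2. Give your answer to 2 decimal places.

|S1| = 58, |S1∩S2| = 3.0885.
|S1 ∖ S2| = |S1| − |S1∩S2| = 58 − 3.0885 = 54.91.

54.91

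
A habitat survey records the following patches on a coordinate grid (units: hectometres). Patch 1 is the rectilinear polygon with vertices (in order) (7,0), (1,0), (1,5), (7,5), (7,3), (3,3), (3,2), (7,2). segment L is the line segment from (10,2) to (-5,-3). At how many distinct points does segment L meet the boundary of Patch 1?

2

The segment meets the boundary at (4,0), (7,1).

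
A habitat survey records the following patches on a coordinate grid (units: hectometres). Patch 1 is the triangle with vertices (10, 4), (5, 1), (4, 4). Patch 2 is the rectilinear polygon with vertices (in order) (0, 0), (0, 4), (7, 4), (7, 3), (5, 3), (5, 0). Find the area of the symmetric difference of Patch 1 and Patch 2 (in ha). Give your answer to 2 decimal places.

|Patch 1| = 9, |Patch 2| = 22, |Patch 1∩Patch 2| = 3.5.
|Patch 1 △ Patch 2| = |Patch 1| + |Patch 2| − 2·|Patch 1∩Patch 2| = 9 + 22 − 7 = 24.00.

24.00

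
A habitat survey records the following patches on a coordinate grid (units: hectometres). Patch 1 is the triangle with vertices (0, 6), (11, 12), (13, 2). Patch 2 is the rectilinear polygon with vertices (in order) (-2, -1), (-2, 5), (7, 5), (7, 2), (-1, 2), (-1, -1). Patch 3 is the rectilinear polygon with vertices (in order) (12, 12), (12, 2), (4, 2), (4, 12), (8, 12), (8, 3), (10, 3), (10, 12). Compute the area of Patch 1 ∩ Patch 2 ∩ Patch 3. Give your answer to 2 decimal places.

The intersection is the polygon with vertices (7,5), (7,3.846), (4,4.769), (4,5).
By the shoelace formula its area is 2.08.

2.08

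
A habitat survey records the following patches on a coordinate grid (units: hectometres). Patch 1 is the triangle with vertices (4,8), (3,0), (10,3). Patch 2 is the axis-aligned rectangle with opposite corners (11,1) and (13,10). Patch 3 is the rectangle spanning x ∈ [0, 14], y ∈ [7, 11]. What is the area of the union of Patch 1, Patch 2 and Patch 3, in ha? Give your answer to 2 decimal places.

By inclusion–exclusion:
Individual areas: |Patch 1| = 26.5, |Patch 2| = 18, |Patch 3| = 56.
|Patch 1∩Patch 2| = 0.
|Patch 1∩Patch 3| = 0.6625.
|Patch 2∩Patch 3|: x∈[11,13], y∈[7,10] → 2·3 = 6.
|Patch 1∩Patch 2∩Patch 3| = 0.
|Patch 1 ∪ Patch 2 ∪ Patch 3| = 100.5 − 6.6625 + 0 = 93.84.

93.84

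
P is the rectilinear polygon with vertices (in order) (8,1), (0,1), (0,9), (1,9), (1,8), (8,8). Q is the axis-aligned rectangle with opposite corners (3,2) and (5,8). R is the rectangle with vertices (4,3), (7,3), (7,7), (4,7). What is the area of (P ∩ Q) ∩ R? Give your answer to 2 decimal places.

4.00

The region (P ∩ Q) ∩ R is the polygon with vertices (5,3), (4,3), (4,7), (5,7).
By the shoelace formula its area is 4.00.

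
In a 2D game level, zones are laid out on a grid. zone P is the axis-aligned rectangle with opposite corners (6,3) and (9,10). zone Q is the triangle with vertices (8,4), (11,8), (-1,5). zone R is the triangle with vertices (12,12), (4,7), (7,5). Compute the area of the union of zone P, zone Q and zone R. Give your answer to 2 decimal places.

By inclusion–exclusion:
Individual areas: |zone P| = 21, |zone Q| = 19.5, |zone R| = 15.5.
|zone P∩zone Q| = 8.4861.
|zone P∩zone R| = 9.4167.
|zone Q∩zone R| = 3.9209.
|zone P∩zone Q∩zone R| = 3.2808.
|zone P ∪ zone Q ∪ zone R| = 56 − 21.8237 + 3.2808 = 37.46.

37.46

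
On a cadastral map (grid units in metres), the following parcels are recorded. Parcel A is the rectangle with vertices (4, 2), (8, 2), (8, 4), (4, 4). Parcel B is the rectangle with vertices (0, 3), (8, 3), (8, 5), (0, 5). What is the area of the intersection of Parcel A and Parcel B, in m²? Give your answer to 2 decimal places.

|Parcel A∩Parcel B|: x∈[4,8], y∈[3,4] → 4·1 = 4.

4.00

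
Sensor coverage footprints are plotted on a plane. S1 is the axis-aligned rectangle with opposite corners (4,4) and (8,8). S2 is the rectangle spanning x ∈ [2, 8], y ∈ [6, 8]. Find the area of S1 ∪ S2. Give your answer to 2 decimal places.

By inclusion–exclusion:
Individual areas: |S1| = 16, |S2| = 12.
|S1∩S2|: x∈[4,8], y∈[6,8] → 4·2 = 8.
|S1 ∪ S2| = 28 − 8 = 20.00.

20.00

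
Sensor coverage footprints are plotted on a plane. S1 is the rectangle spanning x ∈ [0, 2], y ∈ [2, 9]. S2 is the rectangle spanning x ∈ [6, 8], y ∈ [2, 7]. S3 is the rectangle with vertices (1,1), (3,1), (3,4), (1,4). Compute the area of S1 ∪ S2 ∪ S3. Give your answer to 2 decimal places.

By inclusion–exclusion:
Individual areas: |S1| = 14, |S2| = 10, |S3| = 6.
|S1∩S2| = 0 (no overlap).
|S1∩S3|: x∈[1,2], y∈[2,4] → 1·2 = 2.
|S2∩S3| = 0 (no overlap).
|S1∩S2∩S3| = 0.
|S1 ∪ S2 ∪ S3| = 30 − 2 + 0 = 28.00.

28.00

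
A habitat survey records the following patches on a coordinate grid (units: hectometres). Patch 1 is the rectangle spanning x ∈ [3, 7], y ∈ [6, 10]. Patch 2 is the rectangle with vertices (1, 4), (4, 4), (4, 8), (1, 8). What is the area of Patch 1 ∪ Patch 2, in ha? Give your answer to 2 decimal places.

26.00

By inclusion–exclusion:
Individual areas: |Patch 1| = 16, |Patch 2| = 12.
|Patch 1∩Patch 2|: x∈[3,4], y∈[6,8] → 1·2 = 2.
|Patch 1 ∪ Patch 2| = 28 − 2 = 26.00.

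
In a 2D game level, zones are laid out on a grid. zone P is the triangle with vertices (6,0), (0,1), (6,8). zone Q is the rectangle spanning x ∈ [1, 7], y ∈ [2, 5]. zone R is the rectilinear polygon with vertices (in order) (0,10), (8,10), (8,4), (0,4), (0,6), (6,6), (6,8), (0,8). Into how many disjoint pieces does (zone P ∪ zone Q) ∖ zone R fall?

(zone P ∪ zone Q) ∖ zone R splits into 2 disjoint pieces (area 20.5833, area 1.7143).

2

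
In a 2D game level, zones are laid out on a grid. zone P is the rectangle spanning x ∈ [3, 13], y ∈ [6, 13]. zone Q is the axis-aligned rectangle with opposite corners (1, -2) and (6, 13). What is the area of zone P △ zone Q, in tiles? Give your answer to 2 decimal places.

|zone P∩zone Q|: x∈[3,6], y∈[6,13] → 3·7 = 21.
|zone P △ zone Q| = |zone P| + |zone Q| − 2·|zone P∩zone Q| = 70 + 75 − 42 = 103.00.

103.00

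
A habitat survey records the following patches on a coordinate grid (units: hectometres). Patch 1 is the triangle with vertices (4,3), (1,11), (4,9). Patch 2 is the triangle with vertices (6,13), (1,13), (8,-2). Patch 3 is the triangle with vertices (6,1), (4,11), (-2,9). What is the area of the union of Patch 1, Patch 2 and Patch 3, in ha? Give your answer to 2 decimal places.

62.44

By inclusion–exclusion:
Individual areas: |Patch 1| = 9, |Patch 2| = 37.5, |Patch 3| = 32.
|Patch 1∩Patch 2| = 1.9977.
|Patch 1∩Patch 3| = 8.6667.
|Patch 2∩Patch 3| = 7.3923.
|Patch 1∩Patch 2∩Patch 3| = 1.9977.
|Patch 1 ∪ Patch 2 ∪ Patch 3| = 78.5 − 18.0567 + 1.9977 = 62.44.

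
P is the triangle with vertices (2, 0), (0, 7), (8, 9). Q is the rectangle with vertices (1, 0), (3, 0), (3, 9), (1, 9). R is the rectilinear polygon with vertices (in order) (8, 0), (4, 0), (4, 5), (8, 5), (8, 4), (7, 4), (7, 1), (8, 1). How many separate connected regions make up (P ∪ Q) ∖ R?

1

(P ∪ Q) ∖ R is a single connected region.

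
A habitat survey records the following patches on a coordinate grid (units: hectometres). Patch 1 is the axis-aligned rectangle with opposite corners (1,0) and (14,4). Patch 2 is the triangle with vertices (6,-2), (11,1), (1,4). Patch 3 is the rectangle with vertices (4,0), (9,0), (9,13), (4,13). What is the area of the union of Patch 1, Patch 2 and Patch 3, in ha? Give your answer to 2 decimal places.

102.00

By inclusion–exclusion:
Individual areas: |Patch 1| = 52, |Patch 2| = 22.5, |Patch 3| = 65.
|Patch 1∩Patch 2| = 17.5.
|Patch 1∩Patch 3|: x∈[4,9], y∈[0,4] → 5·4 = 20.
|Patch 2∩Patch 3| = 11.6833.
|Patch 1∩Patch 2∩Patch 3| = 11.6833.
|Patch 1 ∪ Patch 2 ∪ Patch 3| = 139.5 − 49.1833 + 11.6833 = 102.00.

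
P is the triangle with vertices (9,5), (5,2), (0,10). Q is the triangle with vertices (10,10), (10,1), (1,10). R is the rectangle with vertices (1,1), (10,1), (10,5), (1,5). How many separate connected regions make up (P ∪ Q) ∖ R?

1

(P ∪ Q) ∖ R is a single connected region.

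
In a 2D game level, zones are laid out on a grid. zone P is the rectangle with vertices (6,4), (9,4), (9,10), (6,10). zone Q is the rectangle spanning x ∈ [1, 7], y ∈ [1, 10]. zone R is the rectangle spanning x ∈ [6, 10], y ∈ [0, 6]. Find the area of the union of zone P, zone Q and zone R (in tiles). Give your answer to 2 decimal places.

81.00

By inclusion–exclusion:
Individual areas: |zone P| = 18, |zone Q| = 54, |zone R| = 24.
|zone P∩zone Q|: x∈[6,7], y∈[4,10] → 1·6 = 6.
|zone P∩zone R|: x∈[6,9], y∈[4,6] → 3·2 = 6.
|zone Q∩zone R|: x∈[6,7], y∈[1,6] → 1·5 = 5.
|zone P∩zone Q∩zone R| = 2.
|zone P ∪ zone Q ∪ zone R| = 96 − 17 + 2 = 81.00.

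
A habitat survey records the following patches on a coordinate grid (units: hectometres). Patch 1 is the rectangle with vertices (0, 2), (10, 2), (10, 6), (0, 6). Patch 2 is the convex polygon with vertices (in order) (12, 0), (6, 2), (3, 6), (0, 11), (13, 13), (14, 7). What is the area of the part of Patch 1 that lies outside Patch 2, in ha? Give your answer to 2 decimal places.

18.00

|Patch 1| = 40, |Patch 1∩Patch 2| = 22.
|Patch 1 ∖ Patch 2| = |Patch 1| − |Patch 1∩Patch 2| = 40 − 22 = 18.00.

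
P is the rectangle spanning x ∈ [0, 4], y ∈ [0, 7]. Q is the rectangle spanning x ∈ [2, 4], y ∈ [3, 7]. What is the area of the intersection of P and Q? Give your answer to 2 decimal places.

|P∩Q|: x∈[2,4], y∈[3,7] → 2·4 = 8.

8.00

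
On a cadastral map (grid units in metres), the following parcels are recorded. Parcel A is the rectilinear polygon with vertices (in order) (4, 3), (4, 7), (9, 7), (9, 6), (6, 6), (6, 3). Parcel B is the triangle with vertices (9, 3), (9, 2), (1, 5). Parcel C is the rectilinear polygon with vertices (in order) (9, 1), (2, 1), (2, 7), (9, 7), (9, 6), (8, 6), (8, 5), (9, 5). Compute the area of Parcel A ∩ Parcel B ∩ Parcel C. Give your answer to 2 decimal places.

The intersection is the polygon with vertices (6,3.75), (6,3.125), (4,3.875), (4,4.25).
By the shoelace formula its area is 1.00.

1.00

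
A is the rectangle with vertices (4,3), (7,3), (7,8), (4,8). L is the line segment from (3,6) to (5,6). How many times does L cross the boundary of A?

1

The segment meets the boundary at (4,6).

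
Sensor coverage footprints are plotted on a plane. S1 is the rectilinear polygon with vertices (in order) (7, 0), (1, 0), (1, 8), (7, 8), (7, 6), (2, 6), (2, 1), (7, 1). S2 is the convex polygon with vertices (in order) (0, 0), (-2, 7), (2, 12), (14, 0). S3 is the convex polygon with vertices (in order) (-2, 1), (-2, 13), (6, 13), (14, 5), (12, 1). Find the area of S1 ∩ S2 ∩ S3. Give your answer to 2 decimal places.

16.50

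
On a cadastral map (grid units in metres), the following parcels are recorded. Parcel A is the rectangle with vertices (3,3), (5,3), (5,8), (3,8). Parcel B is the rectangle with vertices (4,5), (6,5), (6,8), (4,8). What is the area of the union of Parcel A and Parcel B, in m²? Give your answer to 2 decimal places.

13.00

By inclusion–exclusion:
Individual areas: |Parcel A| = 10, |Parcel B| = 6.
|Parcel A∩Parcel B|: x∈[4,5], y∈[5,8] → 1·3 = 3.
|Parcel A ∪ Parcel B| = 16 − 3 = 13.00.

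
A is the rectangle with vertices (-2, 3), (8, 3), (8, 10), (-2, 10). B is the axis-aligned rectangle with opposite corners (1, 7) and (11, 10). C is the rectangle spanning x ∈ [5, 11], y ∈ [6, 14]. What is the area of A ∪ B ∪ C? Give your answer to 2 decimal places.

By inclusion–exclusion:
Individual areas: |A| = 70, |B| = 30, |C| = 48.
|A∩B|: x∈[1,8], y∈[7,10] → 7·3 = 21.
|A∩C|: x∈[5,8], y∈[6,10] → 3·4 = 12.
|B∩C|: x∈[5,11], y∈[7,10] → 6·3 = 18.
|A∩B∩C| = 9.
|A ∪ B ∪ C| = 148 − 51 + 9 = 106.00.

106.00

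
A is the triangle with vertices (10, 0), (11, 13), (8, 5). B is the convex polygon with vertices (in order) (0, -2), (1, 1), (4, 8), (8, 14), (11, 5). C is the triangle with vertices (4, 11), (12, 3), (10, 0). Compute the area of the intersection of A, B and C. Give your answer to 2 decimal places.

3.54

The intersection is the polygon with vertices (8.609,3.478), (8,5), (8.546,6.455), (10.357,4.643), (10.353,4.588).
By the shoelace formula its area is 3.54.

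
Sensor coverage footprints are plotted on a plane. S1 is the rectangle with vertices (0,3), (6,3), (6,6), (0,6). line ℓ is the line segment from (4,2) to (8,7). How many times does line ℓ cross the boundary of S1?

2

The segment meets the boundary at (6,4.5), (4.8,3).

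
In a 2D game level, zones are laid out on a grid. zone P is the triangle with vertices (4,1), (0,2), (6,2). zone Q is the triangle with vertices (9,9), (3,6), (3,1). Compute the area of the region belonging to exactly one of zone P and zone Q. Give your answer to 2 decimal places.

17.29

|zone P| = 3, |zone Q| = 15, |zone P∩zone Q| = 0.3553.
|zone P △ zone Q| = |zone P| + |zone Q| − 2·|zone P∩zone Q| = 3 + 15 − 0.7105 = 17.29.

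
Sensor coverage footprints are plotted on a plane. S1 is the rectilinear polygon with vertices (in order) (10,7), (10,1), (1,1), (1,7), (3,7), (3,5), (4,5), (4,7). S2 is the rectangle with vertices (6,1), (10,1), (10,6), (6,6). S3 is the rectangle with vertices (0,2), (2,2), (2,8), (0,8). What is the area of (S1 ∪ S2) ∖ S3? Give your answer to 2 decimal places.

47.00

|S1 ∪ S2| = 52.
|(S1 ∪ S2) ∩ S3| = 5.
|(S1 ∪ S2) ∖ S3| = 52 − 5 = 47.00.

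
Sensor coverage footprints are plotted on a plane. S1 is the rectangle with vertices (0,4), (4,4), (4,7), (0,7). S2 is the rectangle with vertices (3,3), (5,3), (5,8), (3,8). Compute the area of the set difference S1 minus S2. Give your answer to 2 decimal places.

9.00

|S1∩S2|: x∈[3,4], y∈[4,7] → 1·3 = 3.
|S1| = 12.
|S1 ∖ S2| = |S1| − |S1∩S2| = 12 − 3 = 9.00.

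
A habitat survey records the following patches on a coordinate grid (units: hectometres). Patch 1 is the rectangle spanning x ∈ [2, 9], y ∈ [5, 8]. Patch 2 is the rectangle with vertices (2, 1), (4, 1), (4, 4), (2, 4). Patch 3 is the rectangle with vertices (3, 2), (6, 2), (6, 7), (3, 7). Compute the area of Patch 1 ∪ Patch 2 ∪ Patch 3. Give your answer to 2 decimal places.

By inclusion–exclusion:
Individual areas: |Patch 1| = 21, |Patch 2| = 6, |Patch 3| = 15.
|Patch 1∩Patch 2| = 0 (no overlap).
|Patch 1∩Patch 3|: x∈[3,6], y∈[5,7] → 3·2 = 6.
|Patch 2∩Patch 3|: x∈[3,4], y∈[2,4] → 1·2 = 2.
|Patch 1∩Patch 2∩Patch 3| = 0.
|Patch 1 ∪ Patch 2 ∪ Patch 3| = 42 − 8 + 0 = 34.00.

34.00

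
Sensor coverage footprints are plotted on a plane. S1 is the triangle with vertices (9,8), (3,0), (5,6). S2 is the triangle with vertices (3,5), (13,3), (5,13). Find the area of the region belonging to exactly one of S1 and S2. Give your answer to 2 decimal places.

40.49

|S1| = 10, |S2| = 42, |S1∩S2| = 5.7541.
|S1 △ S2| = |S1| + |S2| − 2·|S1∩S2| = 10 + 42 − 11.5082 = 40.49.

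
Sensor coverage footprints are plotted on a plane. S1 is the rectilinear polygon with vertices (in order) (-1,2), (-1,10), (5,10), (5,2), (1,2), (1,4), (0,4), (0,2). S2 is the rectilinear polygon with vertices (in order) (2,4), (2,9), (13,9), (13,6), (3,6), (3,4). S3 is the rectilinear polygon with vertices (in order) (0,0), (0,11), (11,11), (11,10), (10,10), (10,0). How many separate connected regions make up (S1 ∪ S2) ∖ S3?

2

(S1 ∪ S2) ∖ S3 splits into 2 disjoint pieces (area 8, area 9).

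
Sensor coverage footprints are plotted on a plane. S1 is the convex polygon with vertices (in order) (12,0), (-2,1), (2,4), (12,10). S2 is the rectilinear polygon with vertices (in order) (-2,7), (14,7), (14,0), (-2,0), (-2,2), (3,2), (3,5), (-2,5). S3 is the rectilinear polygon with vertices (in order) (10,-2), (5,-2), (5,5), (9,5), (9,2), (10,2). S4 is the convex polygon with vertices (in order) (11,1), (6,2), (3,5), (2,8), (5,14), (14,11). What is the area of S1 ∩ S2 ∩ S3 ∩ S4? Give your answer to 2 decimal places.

The intersection is the polygon with vertices (5,5), (9,5), (9,2), (10,2), (10,1.2), (6,2), (5,3).
By the shoelace formula its area is 13.10.

13.10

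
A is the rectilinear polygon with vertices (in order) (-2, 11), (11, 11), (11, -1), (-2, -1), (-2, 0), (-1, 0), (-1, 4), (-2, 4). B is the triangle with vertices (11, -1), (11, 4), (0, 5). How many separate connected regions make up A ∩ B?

1

A ∩ B is a single connected region.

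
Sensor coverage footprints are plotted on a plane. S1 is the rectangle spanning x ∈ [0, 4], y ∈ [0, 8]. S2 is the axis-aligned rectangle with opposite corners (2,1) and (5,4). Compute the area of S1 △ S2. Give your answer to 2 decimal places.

29.00

|S1∩S2|: x∈[2,4], y∈[1,4] → 2·3 = 6.
|S1 △ S2| = |S1| + |S2| − 2·|S1∩S2| = 32 + 9 − 12 = 29.00.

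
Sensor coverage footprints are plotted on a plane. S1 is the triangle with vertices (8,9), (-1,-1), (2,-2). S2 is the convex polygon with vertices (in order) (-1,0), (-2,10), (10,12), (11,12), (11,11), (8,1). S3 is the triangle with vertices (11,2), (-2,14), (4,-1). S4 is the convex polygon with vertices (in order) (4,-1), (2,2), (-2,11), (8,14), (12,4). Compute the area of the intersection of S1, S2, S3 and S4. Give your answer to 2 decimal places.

The intersection is the polygon with vertices (2.462,2.846), (5.92,6.689), (6.465,6.186), (3.385,0.538).
By the shoelace formula its area is 8.08.

8.08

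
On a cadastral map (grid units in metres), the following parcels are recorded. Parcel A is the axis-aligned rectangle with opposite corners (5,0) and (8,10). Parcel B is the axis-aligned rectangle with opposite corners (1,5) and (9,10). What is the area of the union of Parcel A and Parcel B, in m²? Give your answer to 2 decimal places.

By inclusion–exclusion:
Individual areas: |Parcel A| = 30, |Parcel B| = 40.
|Parcel A∩Parcel B|: x∈[5,8], y∈[5,10] → 3·5 = 15.
|Parcel A ∪ Parcel B| = 70 − 15 = 55.00.

55.00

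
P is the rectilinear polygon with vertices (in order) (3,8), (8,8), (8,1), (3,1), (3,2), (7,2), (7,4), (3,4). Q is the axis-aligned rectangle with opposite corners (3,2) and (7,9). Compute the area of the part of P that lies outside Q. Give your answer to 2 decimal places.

11.00

|P| = 27, |P∩Q| = 16.
|P ∖ Q| = |P| − |P∩Q| = 27 − 16 = 11.00.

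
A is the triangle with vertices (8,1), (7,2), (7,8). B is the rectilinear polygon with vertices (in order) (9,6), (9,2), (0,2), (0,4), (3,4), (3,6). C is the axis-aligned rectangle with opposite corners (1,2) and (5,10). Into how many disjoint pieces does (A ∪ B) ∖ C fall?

2

(A ∪ B) ∖ C splits into 2 disjoint pieces (area 16.7143, area 2).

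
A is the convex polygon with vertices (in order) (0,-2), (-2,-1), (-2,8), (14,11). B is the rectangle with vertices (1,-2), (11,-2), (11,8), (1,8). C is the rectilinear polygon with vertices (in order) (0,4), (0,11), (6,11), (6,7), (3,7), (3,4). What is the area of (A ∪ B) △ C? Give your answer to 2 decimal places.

139.44

|A ∪ B| = 147.6896.
|(A ∪ B) ∩ C| = 20.625.
|(A ∪ B) △ C| = 147.6896 + 33 − 41.25 = 139.44.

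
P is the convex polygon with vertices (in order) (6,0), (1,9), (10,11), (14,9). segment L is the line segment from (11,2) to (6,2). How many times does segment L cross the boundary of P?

The segment meets the boundary at (7.778,2).

1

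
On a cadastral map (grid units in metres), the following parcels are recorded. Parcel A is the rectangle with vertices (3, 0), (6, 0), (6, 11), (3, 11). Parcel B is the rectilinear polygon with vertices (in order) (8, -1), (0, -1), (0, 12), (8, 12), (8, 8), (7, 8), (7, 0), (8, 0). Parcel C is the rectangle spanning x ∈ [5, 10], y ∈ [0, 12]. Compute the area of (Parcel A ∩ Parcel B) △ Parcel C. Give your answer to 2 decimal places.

71.00

|Parcel A ∩ Parcel B| = 33.
|(Parcel A ∩ Parcel B) ∩ Parcel C| = 11.
|(Parcel A ∩ Parcel B) △ Parcel C| = 33 + 60 − 22 = 71.00.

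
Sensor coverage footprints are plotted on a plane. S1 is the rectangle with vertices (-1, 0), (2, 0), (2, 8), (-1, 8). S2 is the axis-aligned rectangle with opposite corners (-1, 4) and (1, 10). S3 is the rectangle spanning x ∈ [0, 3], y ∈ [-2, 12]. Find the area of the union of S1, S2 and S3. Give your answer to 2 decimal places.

52.00

By inclusion–exclusion:
Individual areas: |S1| = 24, |S2| = 12, |S3| = 42.
|S1∩S2|: x∈[-1,1], y∈[4,8] → 2·4 = 8.
|S1∩S3|: x∈[0,2], y∈[0,8] → 2·8 = 16.
|S2∩S3|: x∈[0,1], y∈[4,10] → 1·6 = 6.
|S1∩S2∩S3| = 4.
|S1 ∪ S2 ∪ S3| = 78 − 30 + 4 = 52.00.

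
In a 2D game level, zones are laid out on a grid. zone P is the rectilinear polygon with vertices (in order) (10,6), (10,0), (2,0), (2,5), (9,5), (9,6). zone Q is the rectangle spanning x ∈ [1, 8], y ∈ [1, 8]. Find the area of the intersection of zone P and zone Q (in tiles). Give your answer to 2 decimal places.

24.00

The intersection is the polygon with vertices (2,5), (8,5), (8,1), (2,1).
By the shoelace formula its area is 24.00.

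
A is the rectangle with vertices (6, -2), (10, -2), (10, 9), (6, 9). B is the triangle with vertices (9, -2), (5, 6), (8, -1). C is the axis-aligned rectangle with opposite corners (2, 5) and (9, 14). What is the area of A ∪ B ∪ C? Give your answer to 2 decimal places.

95.13

By inclusion–exclusion:
Individual areas: |A| = 44, |B| = 2, |C| = 63.
|A∩B| = 1.8333.
|A∩C|: x∈[6,9], y∈[5,9] → 3·4 = 12.
|B∩C| = 0.0357.
|A∩B∩C| = 0.
|A ∪ B ∪ C| = 109 − 13.869 + 0 = 95.13.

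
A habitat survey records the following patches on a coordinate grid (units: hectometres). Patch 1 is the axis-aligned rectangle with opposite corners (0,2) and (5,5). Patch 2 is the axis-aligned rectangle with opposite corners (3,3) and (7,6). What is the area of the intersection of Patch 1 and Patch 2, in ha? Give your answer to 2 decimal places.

|Patch 1∩Patch 2|: x∈[3,5], y∈[3,5] → 2·2 = 4.

4.00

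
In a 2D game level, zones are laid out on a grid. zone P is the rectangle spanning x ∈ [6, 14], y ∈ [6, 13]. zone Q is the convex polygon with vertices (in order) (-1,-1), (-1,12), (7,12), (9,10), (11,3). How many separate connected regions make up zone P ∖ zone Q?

zone P ∖ zone Q is a single connected region.

1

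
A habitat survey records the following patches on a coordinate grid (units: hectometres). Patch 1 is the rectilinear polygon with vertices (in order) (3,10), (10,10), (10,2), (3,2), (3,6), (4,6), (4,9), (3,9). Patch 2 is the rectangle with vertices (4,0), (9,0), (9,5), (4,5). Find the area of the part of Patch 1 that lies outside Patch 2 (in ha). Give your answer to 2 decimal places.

38.00

|Patch 1| = 53, |Patch 1∩Patch 2| = 15.
|Patch 1 ∖ Patch 2| = |Patch 1| − |Patch 1∩Patch 2| = 53 − 15 = 38.00.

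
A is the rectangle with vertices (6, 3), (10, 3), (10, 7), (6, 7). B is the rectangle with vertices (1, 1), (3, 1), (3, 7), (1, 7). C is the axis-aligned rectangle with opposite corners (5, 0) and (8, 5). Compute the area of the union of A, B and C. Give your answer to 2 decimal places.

39.00

By inclusion–exclusion:
Individual areas: |A| = 16, |B| = 12, |C| = 15.
|A∩B| = 0 (no overlap).
|A∩C|: x∈[6,8], y∈[3,5] → 2·2 = 4.
|B∩C| = 0 (no overlap).
|A∩B∩C| = 0.
|A ∪ B ∪ C| = 43 − 4 + 0 = 39.00.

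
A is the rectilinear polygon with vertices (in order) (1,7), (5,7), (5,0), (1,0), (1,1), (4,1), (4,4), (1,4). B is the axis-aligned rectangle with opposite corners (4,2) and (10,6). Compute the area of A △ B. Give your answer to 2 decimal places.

35.00

|A| = 19, |B| = 24, |A∩B| = 4.
|A △ B| = |A| + |B| − 2·|A∩B| = 19 + 24 − 8 = 35.00.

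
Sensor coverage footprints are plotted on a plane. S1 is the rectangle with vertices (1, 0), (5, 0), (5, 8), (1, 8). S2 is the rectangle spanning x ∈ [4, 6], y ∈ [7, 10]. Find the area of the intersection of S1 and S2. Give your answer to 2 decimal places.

1.00

|S1∩S2|: x∈[4,5], y∈[7,8] → 1·1 = 1.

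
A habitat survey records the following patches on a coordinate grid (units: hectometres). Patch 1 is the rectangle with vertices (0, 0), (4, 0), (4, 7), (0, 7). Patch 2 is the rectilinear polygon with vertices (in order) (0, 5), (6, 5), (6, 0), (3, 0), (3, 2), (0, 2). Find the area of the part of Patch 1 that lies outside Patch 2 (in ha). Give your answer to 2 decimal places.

|Patch 1| = 28, |Patch 1∩Patch 2| = 14.
|Patch 1 ∖ Patch 2| = |Patch 1| − |Patch 1∩Patch 2| = 28 − 14 = 14.00.

14.00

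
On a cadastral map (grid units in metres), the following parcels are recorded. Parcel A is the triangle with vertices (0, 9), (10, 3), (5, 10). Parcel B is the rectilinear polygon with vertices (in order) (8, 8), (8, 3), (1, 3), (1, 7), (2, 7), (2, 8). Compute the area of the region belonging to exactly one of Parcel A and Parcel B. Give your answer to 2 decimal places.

33.46

|Parcel A| = 20, |Parcel B| = 34, |Parcel A∩Parcel B| = 10.2714.
|Parcel A △ Parcel B| = |Parcel A| + |Parcel B| − 2·|Parcel A∩Parcel B| = 20 + 34 − 20.5429 = 33.46.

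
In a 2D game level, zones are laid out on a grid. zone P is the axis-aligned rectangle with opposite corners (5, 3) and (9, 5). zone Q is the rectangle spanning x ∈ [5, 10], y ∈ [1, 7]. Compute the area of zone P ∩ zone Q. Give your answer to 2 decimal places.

|zone P∩zone Q|: x∈[5,9], y∈[3,5] → 4·2 = 8.

8.00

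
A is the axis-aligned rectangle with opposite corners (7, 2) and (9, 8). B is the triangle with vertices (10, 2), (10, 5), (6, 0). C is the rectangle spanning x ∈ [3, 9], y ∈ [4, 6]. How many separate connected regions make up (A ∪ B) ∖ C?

2

(A ∪ B) ∖ C splits into 2 disjoint pieces (area 8.775, area 4).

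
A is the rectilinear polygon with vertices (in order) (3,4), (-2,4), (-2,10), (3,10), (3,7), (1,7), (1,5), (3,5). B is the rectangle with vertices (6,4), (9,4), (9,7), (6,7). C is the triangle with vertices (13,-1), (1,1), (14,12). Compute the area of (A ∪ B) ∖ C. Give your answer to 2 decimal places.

27.85

|A ∪ B| = 35.
|(A ∪ B) ∩ C| = 7.1503.
|(A ∪ B) ∖ C| = 35 − 7.1503 = 27.85.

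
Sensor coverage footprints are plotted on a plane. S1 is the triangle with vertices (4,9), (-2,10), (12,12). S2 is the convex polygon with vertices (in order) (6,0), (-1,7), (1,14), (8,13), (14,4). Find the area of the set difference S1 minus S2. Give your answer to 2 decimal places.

1.47

|S1| = 13, |S1∩S2| = 11.5268.
|S1 ∖ S2| = |S1| − |S1∩S2| = 13 − 11.5268 = 1.47.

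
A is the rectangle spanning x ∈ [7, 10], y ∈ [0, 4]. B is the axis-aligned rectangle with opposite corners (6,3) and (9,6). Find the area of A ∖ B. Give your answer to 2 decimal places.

10.00

|A∩B|: x∈[7,9], y∈[3,4] → 2·1 = 2.
|A| = 12.
|A ∖ B| = |A| − |A∩B| = 12 − 2 = 10.00.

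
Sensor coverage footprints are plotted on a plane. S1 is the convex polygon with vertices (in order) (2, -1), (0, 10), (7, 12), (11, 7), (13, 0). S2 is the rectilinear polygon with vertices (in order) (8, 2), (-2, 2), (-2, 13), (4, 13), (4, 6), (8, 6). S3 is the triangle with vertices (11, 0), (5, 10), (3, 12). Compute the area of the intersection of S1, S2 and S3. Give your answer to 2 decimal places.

0.56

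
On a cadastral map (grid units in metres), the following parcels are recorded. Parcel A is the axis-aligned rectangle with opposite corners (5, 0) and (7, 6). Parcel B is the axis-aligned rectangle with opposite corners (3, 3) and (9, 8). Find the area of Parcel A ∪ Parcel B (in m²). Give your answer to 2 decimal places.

By inclusion–exclusion:
Individual areas: |Parcel A| = 12, |Parcel B| = 30.
|Parcel A∩Parcel B|: x∈[5,7], y∈[3,6] → 2·3 = 6.
|Parcel A ∪ Parcel B| = 42 − 6 = 36.00.

36.00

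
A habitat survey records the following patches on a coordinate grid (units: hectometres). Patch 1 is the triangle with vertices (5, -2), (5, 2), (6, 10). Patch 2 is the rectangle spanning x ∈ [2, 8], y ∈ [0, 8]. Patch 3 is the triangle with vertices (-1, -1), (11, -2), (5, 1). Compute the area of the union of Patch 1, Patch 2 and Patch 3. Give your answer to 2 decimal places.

By inclusion–exclusion:
Individual areas: |Patch 1| = 2, |Patch 2| = 48, |Patch 3| = 15.
|Patch 1∩Patch 2| = 1.75.
|Patch 1∩Patch 3| = 0.3497.
|Patch 2∩Patch 3| = 2.5.
|Patch 1∩Patch 2∩Patch 3| = 0.1933.
|Patch 1 ∪ Patch 2 ∪ Patch 3| = 65 − 4.5997 + 0.1933 = 60.59.

60.59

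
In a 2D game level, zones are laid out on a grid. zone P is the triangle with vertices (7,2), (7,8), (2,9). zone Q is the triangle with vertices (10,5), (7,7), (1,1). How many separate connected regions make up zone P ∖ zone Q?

2

zone P ∖ zone Q splits into 2 disjoint pieces (area 0.753, area 9.7917).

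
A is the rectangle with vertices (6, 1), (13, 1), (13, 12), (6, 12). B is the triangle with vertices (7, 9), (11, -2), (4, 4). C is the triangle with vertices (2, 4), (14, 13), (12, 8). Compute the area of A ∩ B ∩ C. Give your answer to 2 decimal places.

2.78

The intersection is the polygon with vertices (7.952,6.381), (6,5.6), (6,7), (7.357,8.018).
By the shoelace formula its area is 2.78.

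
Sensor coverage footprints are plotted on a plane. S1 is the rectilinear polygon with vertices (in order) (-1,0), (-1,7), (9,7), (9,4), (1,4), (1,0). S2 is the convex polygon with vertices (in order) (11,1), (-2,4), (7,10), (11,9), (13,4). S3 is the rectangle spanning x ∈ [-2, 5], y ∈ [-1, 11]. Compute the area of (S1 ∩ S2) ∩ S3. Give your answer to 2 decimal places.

14.84

The region (S1 ∩ S2) ∩ S3 is the polygon with vertices (2.5,7), (5,7), (5,4), (1,4), (1,3.308), (-1,3.769), (-1,4.667).
By the shoelace formula its area is 14.84.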